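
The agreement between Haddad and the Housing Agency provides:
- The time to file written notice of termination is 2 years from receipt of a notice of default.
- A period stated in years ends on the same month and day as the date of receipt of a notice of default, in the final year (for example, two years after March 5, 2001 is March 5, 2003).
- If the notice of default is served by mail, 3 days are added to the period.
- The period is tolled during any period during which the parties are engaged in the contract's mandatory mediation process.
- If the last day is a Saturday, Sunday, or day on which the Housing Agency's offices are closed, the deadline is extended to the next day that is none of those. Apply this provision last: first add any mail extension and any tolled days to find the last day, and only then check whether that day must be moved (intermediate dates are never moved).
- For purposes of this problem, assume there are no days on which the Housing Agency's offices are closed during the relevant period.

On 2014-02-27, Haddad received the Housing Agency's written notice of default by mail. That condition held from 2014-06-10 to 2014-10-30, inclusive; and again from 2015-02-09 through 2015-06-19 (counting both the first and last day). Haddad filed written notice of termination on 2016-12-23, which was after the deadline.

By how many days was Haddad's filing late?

23 days

2 years after 2014-02-27 is February 27, 2016.
Service was by mail, adding 3 days: February 27, 2016 + 3 days = March 1, 2016.
From June 10, 2014 through October 30, 2014 inclusive is 143 days; tolling adds 143 days: March 1, 2016 + 143 days = July 22, 2016.
From February 9, 2015 through June 19, 2015 inclusive is 131 days; tolling adds 131 days: July 22, 2016 + 131 days = November 30, 2016.
November 30, 2016 is a Wednesday and not a day on which the Housing Agency's offices are closed, so no extension applies.
The deadline is November 30, 2016; from November 30, 2016 to December 23, 2016 is 23 days.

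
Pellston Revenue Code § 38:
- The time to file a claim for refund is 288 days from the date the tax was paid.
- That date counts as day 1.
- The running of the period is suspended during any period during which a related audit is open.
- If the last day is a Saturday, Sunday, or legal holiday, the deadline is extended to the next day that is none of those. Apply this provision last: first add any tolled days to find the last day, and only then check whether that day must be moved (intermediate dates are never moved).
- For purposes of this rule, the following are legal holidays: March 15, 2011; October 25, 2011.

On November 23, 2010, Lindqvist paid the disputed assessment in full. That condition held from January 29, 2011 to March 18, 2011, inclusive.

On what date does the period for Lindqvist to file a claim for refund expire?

Counting November 23, 2010 as day 1, day 288 is September 6, 2011.
From January 29, 2011 through March 18, 2011 inclusive is 49 days; tolling adds 49 days: September 6, 2011 + 49 days = October 25, 2011.
October 25, 2011 is a listed holiday. The next qualifying day is October 26, 2011.

October 26, 2011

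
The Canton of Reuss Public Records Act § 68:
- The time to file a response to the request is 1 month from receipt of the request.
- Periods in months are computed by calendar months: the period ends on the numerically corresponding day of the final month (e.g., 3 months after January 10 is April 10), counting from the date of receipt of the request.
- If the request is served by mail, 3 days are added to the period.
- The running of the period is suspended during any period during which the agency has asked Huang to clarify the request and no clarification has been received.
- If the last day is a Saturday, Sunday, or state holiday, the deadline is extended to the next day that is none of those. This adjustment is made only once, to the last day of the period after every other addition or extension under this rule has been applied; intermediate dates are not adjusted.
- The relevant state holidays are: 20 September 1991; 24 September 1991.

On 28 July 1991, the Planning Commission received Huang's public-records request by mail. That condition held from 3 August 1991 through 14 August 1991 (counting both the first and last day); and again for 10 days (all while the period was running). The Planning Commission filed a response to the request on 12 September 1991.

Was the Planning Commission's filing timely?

1 month after 28 July 1991 is August 28, 1991.
Service was by mail, adding 3 days: August 28, 1991 + 3 days = August 31, 1991.
From August 3, 1991 through August 14, 1991 inclusive is 12 days; tolling adds 12 days: August 31, 1991 + 12 days = September 12, 1991.
Tolling adds 10 days: September 12, 1991 + 10 days = September 22, 1991.
September 22, 1991 is Sunday. The next qualifying day is September 23, 1991.
The deadline is September 23, 1991; the filing on September 12, 1991 is on or before that date.

Yes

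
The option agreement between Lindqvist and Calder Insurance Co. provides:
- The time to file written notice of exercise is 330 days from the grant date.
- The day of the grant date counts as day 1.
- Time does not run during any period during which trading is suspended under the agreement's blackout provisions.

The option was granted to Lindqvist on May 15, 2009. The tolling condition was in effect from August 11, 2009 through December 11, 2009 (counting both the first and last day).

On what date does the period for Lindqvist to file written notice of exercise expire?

Counting May 15, 2009 as day 1, day 330 is April 9, 2010.
From August 11, 2009 through December 11, 2009 inclusive is 123 days; tolling adds 123 days: April 9, 2010 + 123 days = August 10, 2010.

August 10, 2010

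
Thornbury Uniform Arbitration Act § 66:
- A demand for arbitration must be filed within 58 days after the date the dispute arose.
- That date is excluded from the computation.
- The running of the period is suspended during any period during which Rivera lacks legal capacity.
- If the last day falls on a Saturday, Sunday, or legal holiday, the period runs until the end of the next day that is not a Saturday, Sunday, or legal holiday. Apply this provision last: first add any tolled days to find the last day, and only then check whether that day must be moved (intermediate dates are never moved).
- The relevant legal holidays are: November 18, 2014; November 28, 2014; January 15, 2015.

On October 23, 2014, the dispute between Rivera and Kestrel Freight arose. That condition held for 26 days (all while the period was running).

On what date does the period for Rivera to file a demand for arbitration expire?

January 16, 2015

58 days after October 23, 2014 is December 20, 2014.
Tolling adds 26 days: December 20, 2014 + 26 days = January 15, 2015.
January 15, 2015 is a listed holiday. The next qualifying day is January 16, 2015.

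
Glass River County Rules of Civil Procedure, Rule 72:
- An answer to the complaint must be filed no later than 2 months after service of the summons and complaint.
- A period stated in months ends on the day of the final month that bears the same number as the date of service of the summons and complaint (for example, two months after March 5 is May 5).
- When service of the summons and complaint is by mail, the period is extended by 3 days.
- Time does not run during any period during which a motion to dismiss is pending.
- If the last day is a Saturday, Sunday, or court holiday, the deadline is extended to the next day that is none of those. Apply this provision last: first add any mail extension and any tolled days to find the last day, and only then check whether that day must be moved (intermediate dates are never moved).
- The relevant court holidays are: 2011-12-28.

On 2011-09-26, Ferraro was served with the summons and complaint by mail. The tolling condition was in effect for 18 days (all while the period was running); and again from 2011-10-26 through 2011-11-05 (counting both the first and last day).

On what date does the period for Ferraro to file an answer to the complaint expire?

December 29, 2011

2 months after 2011-09-26 is November 26, 2011.
Service was by mail, adding 3 days: November 26, 2011 + 3 days = November 29, 2011.
Tolling adds 18 days: November 29, 2011 + 18 days = December 17, 2011.
From October 26, 2011 through November 5, 2011 inclusive is 11 days; tolling adds 11 days: December 17, 2011 + 11 days = December 28, 2011.
December 28, 2011 is a listed holiday. The next qualifying day is December 29, 2011.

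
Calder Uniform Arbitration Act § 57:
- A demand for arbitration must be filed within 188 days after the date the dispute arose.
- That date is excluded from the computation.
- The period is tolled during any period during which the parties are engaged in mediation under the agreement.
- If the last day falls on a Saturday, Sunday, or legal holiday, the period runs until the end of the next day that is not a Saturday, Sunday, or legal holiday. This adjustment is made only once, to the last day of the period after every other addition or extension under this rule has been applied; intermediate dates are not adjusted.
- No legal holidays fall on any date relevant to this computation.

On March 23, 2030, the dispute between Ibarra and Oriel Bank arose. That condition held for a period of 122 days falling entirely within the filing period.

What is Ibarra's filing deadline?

January 27, 2031

188 days after March 23, 2030 is September 27, 2030.
Tolling adds 122 days: September 27, 2030 + 122 days = January 27, 2031.
January 27, 2031 is a Monday and not a legal holiday, so no extension applies.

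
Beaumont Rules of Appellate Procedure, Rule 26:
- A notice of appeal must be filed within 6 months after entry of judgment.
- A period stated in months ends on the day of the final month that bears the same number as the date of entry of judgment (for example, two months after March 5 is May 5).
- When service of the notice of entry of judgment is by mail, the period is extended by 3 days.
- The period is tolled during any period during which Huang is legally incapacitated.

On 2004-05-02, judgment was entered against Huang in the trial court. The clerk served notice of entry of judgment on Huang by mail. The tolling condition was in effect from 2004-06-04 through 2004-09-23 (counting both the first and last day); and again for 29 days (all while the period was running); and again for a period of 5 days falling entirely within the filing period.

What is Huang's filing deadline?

6 months after 2004-05-02 is November 2, 2004.
Service was by mail, adding 3 days: November 2, 2004 + 3 days = November 5, 2004.
From June 4, 2004 through September 23, 2004 inclusive is 112 days; tolling adds 112 days: November 5, 2004 + 112 days = February 25, 2005.
Tolling adds 29 days: February 25, 2005 + 29 days = March 26, 2005.
Tolling adds 5 days: March 26, 2005 + 5 days = March 31, 2005.

March 31, 2005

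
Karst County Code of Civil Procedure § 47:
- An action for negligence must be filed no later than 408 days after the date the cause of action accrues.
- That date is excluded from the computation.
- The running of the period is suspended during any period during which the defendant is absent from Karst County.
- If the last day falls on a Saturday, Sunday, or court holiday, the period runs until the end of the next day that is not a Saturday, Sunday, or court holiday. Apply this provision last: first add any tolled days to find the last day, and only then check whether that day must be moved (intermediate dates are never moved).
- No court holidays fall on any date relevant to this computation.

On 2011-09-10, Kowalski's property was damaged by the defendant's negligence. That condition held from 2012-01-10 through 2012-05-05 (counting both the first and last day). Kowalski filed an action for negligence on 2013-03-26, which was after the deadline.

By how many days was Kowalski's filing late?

36 days

408 days after 2011-09-10 is October 22, 2012.
From January 10, 2012 through May 5, 2012 inclusive is 117 days; tolling adds 117 days: October 22, 2012 + 117 days = February 16, 2013.
February 16, 2013 is Saturday; February 17, 2013 is Sunday. The next qualifying day is February 18, 2013.
The deadline is February 18, 2013; from February 18, 2013 to March 26, 2013 is 36 days.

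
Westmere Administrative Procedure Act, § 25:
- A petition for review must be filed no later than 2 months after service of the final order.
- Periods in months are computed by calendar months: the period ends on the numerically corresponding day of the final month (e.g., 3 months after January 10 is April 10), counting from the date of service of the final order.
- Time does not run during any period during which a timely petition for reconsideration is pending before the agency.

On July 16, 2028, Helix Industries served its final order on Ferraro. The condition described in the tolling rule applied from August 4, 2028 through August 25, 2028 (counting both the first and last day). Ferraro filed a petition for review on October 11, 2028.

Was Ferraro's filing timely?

2 months after July 16, 2028 is September 16, 2028.
From August 4, 2028 through August 25, 2028 inclusive is 22 days; tolling adds 22 days: September 16, 2028 + 22 days = October 8, 2028.
The deadline is October 8, 2028; the filing on October 11, 2028 is after that date.

No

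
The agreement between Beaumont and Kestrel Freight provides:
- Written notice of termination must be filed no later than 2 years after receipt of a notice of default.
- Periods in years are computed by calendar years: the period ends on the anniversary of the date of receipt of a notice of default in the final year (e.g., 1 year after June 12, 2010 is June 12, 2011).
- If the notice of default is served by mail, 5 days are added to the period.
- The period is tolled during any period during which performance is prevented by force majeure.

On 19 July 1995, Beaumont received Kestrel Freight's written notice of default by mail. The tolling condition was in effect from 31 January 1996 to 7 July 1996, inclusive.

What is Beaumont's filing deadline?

December 30, 1997

2 years after 19 July 1995 is July 19, 1997.
Service was by mail, adding 5 days: July 19, 1997 + 5 days = July 24, 1997.
From January 31, 1996 through July 7, 1996 inclusive is 159 days; tolling adds 159 days: July 24, 1997 + 159 days = December 30, 1997.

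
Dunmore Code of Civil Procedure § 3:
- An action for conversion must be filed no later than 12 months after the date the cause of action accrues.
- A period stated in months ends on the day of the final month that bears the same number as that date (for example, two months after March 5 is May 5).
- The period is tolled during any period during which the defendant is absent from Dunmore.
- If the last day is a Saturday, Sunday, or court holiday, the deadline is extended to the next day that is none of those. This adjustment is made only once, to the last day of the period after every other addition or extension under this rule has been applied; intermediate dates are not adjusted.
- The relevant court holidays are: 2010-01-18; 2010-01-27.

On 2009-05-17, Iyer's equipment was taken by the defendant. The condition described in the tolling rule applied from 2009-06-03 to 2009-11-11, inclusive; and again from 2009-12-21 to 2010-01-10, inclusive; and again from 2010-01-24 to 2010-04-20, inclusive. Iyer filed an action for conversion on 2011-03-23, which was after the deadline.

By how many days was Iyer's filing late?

40 days

12 months after 2009-05-17 is May 17, 2010.
From June 3, 2009 through November 11, 2009 inclusive is 162 days; tolling adds 162 days: May 17, 2010 + 162 days = October 26, 2010.
From December 21, 2009 through January 10, 2010 inclusive is 21 days; tolling adds 21 days: October 26, 2010 + 21 days = November 16, 2010.
From January 24, 2010 through April 20, 2010 inclusive is 87 days; tolling adds 87 days: November 16, 2010 + 87 days = February 11, 2011.
February 11, 2011 is a Friday and not a court holiday, so no extension applies.
The deadline is February 11, 2011; from February 11, 2011 to March 23, 2011 is 40 days.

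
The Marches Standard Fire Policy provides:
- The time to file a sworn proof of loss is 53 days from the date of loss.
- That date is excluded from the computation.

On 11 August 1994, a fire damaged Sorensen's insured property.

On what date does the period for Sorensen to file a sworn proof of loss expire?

October 3, 1994

53 days after 11 August 1994 is October 3, 1994.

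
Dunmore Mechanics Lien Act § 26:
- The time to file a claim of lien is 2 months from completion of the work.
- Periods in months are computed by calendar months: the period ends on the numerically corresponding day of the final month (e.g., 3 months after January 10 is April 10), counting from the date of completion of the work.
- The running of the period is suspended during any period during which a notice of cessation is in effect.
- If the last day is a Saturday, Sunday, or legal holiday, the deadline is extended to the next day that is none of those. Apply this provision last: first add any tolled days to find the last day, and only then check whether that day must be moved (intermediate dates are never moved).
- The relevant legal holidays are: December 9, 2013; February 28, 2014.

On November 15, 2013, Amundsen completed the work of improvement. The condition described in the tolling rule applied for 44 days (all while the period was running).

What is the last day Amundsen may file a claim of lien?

2 months after November 15, 2013 is January 15, 2014.
Tolling adds 44 days: January 15, 2014 + 44 days = February 28, 2014.
February 28, 2014 is a listed holiday; March 1, 2014 is Saturday; March 2, 2014 is Sunday. The next qualifying day is March 3, 2014.

March 3, 2014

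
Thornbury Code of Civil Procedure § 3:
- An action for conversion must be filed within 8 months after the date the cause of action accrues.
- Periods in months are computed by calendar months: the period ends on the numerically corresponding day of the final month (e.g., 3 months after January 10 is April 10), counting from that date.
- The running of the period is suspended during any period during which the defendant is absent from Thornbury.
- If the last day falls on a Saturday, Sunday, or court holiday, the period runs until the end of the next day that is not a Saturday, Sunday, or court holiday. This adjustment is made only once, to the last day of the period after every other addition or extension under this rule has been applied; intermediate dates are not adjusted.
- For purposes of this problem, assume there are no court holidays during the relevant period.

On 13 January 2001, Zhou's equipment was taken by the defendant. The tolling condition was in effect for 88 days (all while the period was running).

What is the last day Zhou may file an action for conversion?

8 months after 13 January 2001 is September 13, 2001.
Tolling adds 88 days: September 13, 2001 + 88 days = December 10, 2001.
December 10, 2001 is a Monday and not a court holiday, so no extension applies.

December 10, 2001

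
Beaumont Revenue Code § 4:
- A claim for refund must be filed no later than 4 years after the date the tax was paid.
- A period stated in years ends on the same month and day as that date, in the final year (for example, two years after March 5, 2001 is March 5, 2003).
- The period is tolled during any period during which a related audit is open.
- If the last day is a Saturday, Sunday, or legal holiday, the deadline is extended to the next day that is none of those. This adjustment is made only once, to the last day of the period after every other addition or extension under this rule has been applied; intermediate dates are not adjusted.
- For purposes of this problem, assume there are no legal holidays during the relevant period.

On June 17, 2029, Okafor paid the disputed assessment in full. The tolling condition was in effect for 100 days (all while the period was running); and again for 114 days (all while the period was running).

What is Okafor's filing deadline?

4 years after June 17, 2029 is June 17, 2033.
Tolling adds 100 days: June 17, 2033 + 100 days = September 25, 2033.
Tolling adds 114 days: September 25, 2033 + 114 days = January 17, 2034.
January 17, 2034 is a Tuesday and not a legal holiday, so no extension applies.

January 17, 2034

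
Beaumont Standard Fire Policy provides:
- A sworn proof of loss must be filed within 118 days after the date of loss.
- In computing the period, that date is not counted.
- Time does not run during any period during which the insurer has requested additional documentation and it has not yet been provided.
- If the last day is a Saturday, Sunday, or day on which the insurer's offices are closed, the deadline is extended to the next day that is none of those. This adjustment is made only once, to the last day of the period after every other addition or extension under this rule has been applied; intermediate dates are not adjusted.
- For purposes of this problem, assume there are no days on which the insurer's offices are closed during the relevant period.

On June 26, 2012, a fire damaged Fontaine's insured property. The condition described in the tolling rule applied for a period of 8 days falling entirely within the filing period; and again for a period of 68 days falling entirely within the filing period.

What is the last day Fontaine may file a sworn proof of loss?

January 7, 2013

118 days after June 26, 2012 is October 22, 2012.
Tolling adds 8 days: October 22, 2012 + 8 days = October 30, 2012.
Tolling adds 68 days: October 30, 2012 + 68 days = January 6, 2013.
January 6, 2013 is Sunday. The next qualifying day is January 7, 2013.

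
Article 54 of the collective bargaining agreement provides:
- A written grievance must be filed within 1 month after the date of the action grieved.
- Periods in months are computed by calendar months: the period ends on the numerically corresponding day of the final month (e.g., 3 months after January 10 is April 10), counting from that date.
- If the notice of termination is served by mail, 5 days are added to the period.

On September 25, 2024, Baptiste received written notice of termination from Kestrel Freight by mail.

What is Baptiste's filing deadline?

1 month after September 25, 2024 is October 25, 2024.
Service was by mail, adding 5 days: October 25, 2024 + 5 days = October 30, 2024.

October 30, 2024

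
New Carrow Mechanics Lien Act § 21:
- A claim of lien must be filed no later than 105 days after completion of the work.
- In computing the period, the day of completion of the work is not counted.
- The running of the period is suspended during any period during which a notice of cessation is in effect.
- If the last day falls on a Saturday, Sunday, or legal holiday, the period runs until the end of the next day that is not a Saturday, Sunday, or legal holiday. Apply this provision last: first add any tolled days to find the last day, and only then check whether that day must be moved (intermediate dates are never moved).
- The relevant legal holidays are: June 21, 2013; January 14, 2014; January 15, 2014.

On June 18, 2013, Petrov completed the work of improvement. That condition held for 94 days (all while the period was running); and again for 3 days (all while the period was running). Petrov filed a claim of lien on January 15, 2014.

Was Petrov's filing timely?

105 days after June 18, 2013 is October 1, 2013.
Tolling adds 94 days: October 1, 2013 + 94 days = January 3, 2014.
Tolling adds 3 days: January 3, 2014 + 3 days = January 6, 2014.
January 6, 2014 is a Monday and not a legal holiday, so no extension applies.
The deadline is January 6, 2014; the filing on January 15, 2014 is after that date.

No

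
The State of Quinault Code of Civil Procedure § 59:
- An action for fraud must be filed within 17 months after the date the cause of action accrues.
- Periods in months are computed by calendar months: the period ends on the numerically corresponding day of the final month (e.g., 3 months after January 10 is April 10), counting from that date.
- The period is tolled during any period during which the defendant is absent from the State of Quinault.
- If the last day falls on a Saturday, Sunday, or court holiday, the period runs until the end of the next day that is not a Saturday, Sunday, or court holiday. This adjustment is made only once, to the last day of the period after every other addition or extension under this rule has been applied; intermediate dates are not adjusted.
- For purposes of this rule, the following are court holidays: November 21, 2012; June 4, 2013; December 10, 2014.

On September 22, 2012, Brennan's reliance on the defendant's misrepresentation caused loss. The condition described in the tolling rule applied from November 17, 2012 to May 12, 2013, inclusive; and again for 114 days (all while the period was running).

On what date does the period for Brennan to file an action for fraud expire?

December 11, 2014

17 months after September 22, 2012 is February 22, 2014.
From November 17, 2012 through May 12, 2013 inclusive is 177 days; tolling adds 177 days: February 22, 2014 + 177 days = August 18, 2014.
Tolling adds 114 days: August 18, 2014 + 114 days = December 10, 2014.
December 10, 2014 is a listed holiday. The next qualifying day is December 11, 2014.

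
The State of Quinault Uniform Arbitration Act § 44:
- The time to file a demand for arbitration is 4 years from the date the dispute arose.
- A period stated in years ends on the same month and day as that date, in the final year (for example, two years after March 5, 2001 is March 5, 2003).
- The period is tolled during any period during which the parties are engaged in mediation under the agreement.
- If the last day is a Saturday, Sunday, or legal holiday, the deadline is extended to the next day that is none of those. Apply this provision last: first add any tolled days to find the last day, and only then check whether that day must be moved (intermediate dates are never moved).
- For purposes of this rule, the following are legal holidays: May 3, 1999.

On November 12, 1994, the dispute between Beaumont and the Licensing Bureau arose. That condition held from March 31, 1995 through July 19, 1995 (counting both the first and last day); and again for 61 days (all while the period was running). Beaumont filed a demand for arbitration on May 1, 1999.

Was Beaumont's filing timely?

Yes

4 years after November 12, 1994 is November 12, 1998.
From March 31, 1995 through July 19, 1995 inclusive is 111 days; tolling adds 111 days: November 12, 1998 + 111 days = March 3, 1999.
Tolling adds 61 days: March 3, 1999 + 61 days = May 3, 1999.
May 3, 1999 is a listed holiday. The next qualifying day is May 4, 1999.
The deadline is May 4, 1999; the filing on May 1, 1999 is on or before that date.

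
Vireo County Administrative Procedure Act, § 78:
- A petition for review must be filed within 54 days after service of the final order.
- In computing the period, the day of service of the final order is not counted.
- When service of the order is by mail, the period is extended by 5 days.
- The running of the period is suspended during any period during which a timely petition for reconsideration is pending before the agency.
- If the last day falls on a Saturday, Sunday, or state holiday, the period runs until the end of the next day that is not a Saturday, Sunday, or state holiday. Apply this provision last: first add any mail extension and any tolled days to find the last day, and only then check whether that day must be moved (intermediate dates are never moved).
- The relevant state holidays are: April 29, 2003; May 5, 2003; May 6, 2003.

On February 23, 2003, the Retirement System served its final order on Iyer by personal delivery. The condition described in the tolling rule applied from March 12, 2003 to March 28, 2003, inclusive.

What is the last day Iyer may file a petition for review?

54 days after February 23, 2003 is April 18, 2003.
Service was not by mail, so no mail extension applies.
From March 12, 2003 through March 28, 2003 inclusive is 17 days; tolling adds 17 days: April 18, 2003 + 17 days = May 5, 2003.
May 5, 2003 is a listed holiday; May 6, 2003 is a listed holiday. The next qualifying day is May 7, 2003.

May 7, 2003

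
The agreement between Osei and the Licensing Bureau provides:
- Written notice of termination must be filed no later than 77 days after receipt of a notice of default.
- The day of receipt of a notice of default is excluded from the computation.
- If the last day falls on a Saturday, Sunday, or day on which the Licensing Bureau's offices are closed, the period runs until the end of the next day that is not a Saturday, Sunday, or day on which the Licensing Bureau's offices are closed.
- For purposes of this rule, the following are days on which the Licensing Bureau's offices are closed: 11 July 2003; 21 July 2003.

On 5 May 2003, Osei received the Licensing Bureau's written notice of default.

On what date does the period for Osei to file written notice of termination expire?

July 22, 2003

77 days after 5 May 2003 is July 21, 2003.
July 21, 2003 is a listed holiday. The next qualifying day is July 22, 2003.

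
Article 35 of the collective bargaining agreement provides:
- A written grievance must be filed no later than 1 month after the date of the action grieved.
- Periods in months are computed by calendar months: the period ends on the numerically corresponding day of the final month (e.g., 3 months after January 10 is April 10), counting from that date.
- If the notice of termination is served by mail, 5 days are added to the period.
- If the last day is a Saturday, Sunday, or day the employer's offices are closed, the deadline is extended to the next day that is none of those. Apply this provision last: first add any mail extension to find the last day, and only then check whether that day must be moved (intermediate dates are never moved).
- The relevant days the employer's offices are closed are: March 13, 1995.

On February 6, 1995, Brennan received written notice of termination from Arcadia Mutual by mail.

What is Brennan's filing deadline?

March 14, 1995

1 month after February 6, 1995 is March 6, 1995.
Service was by mail, adding 5 days: March 6, 1995 + 5 days = March 11, 1995.
March 11, 1995 is Saturday; March 12, 1995 is Sunday; March 13, 1995 is a listed holiday. The next qualifying day is March 14, 1995.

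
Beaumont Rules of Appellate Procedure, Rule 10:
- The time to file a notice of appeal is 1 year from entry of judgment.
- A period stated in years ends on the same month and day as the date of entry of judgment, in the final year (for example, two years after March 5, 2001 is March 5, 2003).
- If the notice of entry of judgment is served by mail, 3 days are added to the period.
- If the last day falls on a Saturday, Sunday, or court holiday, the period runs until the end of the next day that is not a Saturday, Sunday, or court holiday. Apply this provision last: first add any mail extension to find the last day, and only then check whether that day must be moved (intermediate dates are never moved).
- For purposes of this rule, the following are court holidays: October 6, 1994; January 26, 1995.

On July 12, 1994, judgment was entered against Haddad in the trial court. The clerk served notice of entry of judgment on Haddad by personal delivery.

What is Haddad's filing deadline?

July 12, 1995

1 year after July 12, 1994 is July 12, 1995.
Service was not by mail, so no mail extension applies.
July 12, 1995 is a Wednesday and not a court holiday, so no extension applies.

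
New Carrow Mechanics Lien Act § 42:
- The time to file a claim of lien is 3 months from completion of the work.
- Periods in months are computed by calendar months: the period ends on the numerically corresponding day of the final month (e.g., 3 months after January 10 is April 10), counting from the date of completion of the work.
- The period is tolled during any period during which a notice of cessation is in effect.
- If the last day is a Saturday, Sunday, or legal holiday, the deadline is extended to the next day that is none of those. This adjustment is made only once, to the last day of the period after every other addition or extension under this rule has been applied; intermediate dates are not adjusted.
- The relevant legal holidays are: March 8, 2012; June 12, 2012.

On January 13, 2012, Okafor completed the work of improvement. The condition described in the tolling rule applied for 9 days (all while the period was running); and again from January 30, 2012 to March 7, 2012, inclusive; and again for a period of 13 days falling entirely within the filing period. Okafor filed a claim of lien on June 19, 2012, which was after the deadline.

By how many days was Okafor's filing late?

3 months after January 13, 2012 is April 13, 2012.
Tolling adds 9 days: April 13, 2012 + 9 days = April 22, 2012.
From January 30, 2012 through March 7, 2012 inclusive is 38 days; tolling adds 38 days: April 22, 2012 + 38 days = May 30, 2012.
Tolling adds 13 days: May 30, 2012 + 13 days = June 12, 2012.
June 12, 2012 is a listed holiday. The next qualifying day is June 13, 2012.
The deadline is June 13, 2012; from June 13, 2012 to June 19, 2012 is 6 days.

6 days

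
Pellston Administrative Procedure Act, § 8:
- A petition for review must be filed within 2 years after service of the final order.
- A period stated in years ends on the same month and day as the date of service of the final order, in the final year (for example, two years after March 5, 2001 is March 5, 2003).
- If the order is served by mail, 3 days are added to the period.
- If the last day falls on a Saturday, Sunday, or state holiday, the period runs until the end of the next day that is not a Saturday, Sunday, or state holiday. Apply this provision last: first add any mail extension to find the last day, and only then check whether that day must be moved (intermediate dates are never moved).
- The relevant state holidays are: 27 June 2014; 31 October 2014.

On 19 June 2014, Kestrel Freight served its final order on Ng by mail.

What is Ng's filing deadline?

2 years after 19 June 2014 is June 19, 2016.
Service was by mail, adding 3 days: June 19, 2016 + 3 days = June 22, 2016.
June 22, 2016 is a Wednesday and not a state holiday, so no extension applies.

June 22, 2016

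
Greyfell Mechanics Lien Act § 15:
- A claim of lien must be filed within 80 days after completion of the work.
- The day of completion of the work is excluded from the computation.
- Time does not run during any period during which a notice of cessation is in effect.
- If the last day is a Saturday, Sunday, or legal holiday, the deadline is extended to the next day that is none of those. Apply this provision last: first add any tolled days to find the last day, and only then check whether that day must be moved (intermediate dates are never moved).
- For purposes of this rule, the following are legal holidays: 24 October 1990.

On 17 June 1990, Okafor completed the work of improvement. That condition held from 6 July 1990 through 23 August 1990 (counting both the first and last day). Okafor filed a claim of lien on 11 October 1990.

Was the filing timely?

80 days after 17 June 1990 is September 5, 1990.
From July 6, 1990 through August 23, 1990 inclusive is 49 days; tolling adds 49 days: September 5, 1990 + 49 days = October 24, 1990.
October 24, 1990 is a listed holiday. The next qualifying day is October 25, 1990.
The deadline is October 25, 1990; the filing on October 11, 1990 is on or before that date.

Yes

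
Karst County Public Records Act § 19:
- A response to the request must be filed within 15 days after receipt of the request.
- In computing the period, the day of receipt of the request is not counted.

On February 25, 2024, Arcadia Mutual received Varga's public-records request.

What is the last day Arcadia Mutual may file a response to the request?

March 11, 2024

15 days after February 25, 2024 is March 11, 2024.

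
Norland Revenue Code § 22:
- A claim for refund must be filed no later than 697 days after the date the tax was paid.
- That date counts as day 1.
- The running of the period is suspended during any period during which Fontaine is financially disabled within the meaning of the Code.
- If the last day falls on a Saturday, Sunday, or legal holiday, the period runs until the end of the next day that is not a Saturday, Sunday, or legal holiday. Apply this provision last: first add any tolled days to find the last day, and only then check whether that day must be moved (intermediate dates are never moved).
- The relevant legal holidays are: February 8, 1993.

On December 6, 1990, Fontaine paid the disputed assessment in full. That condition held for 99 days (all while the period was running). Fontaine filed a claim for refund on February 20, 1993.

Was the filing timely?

No

Counting December 6, 1990 as day 1, day 697 is November 1, 1992.
Tolling adds 99 days: November 1, 1992 + 99 days = February 8, 1993.
February 8, 1993 is a listed holiday. The next qualifying day is February 9, 1993.
The deadline is February 9, 1993; the filing on February 20, 1993 is after that date.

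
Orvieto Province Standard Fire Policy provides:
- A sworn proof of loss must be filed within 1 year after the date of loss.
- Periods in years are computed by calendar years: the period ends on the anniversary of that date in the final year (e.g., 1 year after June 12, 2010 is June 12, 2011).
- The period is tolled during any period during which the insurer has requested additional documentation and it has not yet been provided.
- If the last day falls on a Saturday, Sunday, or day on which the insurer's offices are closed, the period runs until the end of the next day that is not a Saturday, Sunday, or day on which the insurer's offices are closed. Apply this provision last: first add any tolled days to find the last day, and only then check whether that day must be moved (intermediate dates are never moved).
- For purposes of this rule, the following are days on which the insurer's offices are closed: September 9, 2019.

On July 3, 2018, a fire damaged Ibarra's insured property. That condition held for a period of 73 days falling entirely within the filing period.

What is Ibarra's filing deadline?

September 16, 2019

1 year after July 3, 2018 is July 3, 2019.
Tolling adds 73 days: July 3, 2019 + 73 days = September 14, 2019.
September 14, 2019 is Saturday; September 15, 2019 is Sunday. The next qualifying day is September 16, 2019.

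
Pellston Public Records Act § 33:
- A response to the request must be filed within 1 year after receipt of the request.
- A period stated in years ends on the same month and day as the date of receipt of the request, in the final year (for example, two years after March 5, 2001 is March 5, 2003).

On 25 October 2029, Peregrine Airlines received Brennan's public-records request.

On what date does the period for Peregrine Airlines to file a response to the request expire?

October 25, 2030

1 year after 25 October 2029 is October 25, 2030.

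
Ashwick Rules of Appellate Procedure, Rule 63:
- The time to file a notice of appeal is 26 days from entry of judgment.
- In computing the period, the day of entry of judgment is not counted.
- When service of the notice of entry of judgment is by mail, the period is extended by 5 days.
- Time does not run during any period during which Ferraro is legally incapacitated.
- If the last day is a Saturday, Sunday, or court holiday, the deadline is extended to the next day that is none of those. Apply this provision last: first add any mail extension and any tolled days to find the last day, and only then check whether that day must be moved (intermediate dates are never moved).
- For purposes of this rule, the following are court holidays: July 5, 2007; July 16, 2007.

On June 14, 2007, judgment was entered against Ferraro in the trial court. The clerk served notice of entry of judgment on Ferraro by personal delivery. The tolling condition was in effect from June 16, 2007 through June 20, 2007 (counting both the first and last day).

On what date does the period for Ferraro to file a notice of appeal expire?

26 days after June 14, 2007 is July 10, 2007.
Service was not by mail, so no mail extension applies.
From June 16, 2007 through June 20, 2007 inclusive is 5 days; tolling adds 5 days: July 10, 2007 + 5 days = July 15, 2007.
July 15, 2007 is Sunday; July 16, 2007 is a listed holiday. The next qualifying day is July 17, 2007.

July 17, 2007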